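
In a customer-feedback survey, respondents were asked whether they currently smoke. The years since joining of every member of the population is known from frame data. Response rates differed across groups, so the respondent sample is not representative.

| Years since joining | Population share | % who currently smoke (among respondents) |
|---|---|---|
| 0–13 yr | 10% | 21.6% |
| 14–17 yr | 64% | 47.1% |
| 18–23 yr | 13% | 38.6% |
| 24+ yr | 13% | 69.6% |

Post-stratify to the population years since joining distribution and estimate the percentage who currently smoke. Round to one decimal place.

Post-stratification weights by population share, not respondent share:
  0–13 yr: 0.1 × 21.6 = 2.16
  14–17 yr: 0.64 × 47.1 = 30.144
  18–23 yr: 0.13 × 38.6 = 5.018
  24+ yr: 0.13 × 69.6 = 9.048
Post-stratified estimate = 46.37 → 46.4%.

46.4%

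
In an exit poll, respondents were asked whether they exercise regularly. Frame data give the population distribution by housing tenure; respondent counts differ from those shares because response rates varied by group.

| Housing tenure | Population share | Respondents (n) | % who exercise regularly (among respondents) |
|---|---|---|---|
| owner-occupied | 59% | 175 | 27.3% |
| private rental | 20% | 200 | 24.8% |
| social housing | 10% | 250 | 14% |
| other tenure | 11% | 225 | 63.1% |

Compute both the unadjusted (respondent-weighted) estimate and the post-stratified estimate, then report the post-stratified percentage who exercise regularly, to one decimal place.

29.4%

Naive respondent-only estimate (weights = respondent counts):
  (175/850)×27.3 + (200/850)×24.8 + (250/850)×14 + (225/850)×63.1 = 32.2765%
Reweighting by population housing tenure shares:
  0.59×27.3 + 0.2×24.8 + 0.1×14 + 0.11×63.1 = 29.408%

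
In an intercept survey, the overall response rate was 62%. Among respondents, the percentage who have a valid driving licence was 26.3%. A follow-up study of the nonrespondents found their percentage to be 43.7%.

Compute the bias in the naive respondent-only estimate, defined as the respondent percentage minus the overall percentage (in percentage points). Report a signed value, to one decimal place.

Nonresponse fraction = 1 − 0.62 = 0.38.
Bias = (nonresponse fraction) × (respondent percentage − nonrespondent percentage)
     = 0.38 × (26.3 − 43.7) = 0.38 × -17.4 = -6.612.

-6.6 percentage points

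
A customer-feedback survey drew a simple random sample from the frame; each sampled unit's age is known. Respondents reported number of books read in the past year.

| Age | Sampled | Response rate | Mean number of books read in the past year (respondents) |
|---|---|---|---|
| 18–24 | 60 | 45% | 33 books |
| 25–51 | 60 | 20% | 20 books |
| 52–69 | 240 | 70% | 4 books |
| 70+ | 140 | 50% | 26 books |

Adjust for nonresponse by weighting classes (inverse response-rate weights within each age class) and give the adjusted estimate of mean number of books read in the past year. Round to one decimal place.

15.6

Inverse-response-rate weighting restores each class to its sampled count, so class totals weight by n_sampled:
  18–24: 60 × 33 = 1980
  25–51: 60 × 20 = 1200
  52–69: 240 × 4 = 960
  70+: 140 × 26 = 3640
Adjusted estimate = 7780 / 500 = 15.56 → 15.6.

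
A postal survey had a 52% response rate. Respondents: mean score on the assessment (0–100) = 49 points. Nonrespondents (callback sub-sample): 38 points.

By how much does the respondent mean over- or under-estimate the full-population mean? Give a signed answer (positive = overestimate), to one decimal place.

+5.3

Nonresponse fraction = 1 − 0.52 = 0.48.
Bias = (nonresponse fraction) × (respondent mean − nonrespondent mean)
     = 0.48 × (49 − 38) = 0.48 × 11 = 5.28.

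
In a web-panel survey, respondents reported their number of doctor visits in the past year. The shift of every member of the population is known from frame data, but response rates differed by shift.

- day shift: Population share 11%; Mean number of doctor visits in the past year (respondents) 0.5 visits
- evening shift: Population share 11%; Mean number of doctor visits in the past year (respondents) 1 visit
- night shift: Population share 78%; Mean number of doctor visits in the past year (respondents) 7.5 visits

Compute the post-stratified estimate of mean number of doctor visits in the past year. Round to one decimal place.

Weight each group's respondent value by its population share:
  day shift: 0.11 × 0.5 = 0.055
  evening shift: 0.11 × 1 = 0.11
  night shift: 0.78 × 7.5 = 5.85
Post-stratified estimate = 6.015 → 6.0.

6.0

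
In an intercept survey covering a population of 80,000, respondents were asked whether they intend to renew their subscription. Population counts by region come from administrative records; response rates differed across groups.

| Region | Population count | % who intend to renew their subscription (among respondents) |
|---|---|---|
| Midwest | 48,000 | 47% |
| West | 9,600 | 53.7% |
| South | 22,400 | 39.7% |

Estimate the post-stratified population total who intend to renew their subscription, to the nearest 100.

36,600

Apply each group's respondent rate to its population count:
  Midwest: 48,000 × 47% = 22,560
  West: 9,600 × 53.7% = 5155.2
  South: 22,400 × 39.7% = 8892.8
Estimated total = 36,608 → 36,600.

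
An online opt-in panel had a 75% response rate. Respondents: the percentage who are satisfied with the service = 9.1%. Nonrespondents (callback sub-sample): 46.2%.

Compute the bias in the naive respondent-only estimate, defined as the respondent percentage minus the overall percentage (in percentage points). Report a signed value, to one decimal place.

Nonresponse fraction = 1 − 0.75 = 0.25.
Bias = (nonresponse fraction) × (respondent percentage − nonrespondent percentage)
     = 0.25 × (9.1 − 46.2) = 0.25 × -37.1 = -9.275.

-9.3 percentage points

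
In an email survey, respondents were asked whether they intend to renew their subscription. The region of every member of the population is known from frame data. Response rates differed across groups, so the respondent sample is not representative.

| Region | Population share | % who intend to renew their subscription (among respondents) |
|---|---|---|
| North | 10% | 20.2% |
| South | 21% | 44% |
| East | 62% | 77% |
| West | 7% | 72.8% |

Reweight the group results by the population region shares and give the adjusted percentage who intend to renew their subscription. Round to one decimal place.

Weight each group's respondent value by its population share:
  North: 0.1 × 20.2 = 2.02
  South: 0.21 × 44 = 9.24
  East: 0.62 × 77 = 47.74
  West: 0.07 × 72.8 = 5.096
Post-stratified estimate = 64.096 → 64.1%.

64.1%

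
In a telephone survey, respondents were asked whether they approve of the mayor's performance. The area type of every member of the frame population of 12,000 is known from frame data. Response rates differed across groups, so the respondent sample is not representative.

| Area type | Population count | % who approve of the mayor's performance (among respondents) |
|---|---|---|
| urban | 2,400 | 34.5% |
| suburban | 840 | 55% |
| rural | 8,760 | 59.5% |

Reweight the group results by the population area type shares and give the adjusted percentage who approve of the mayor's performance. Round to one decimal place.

54.2%

Post-stratification weights by population share, not respondent share:
  urban: (2,400/12,000) × 34.5 = 6.9
  suburban: (840/12,000) × 55 = 3.85
  rural: (8,760/12,000) × 59.5 = 43.435
Post-stratified estimate = 54.185 → 54.2%.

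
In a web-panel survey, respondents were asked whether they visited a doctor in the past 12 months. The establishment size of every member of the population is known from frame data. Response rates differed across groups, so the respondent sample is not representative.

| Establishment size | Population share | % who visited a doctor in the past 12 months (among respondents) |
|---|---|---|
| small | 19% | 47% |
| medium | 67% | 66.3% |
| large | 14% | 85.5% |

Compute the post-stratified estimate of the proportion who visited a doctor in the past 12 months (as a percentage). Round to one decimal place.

Post-stratification weights by population share, not respondent share:
  small: 0.19 × 47 = 8.93
  medium: 0.67 × 66.3 = 44.421
  large: 0.14 × 85.5 = 11.97
Post-stratified estimate = 65.321 → 65.3%.

65.3%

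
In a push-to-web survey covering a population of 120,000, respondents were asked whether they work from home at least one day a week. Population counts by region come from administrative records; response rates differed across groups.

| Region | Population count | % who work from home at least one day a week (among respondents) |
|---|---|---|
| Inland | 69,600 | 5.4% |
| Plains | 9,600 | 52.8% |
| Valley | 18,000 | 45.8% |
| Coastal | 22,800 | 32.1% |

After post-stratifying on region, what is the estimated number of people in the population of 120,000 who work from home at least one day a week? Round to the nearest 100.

Apply each group's respondent rate to its population count:
  Inland: 69,600 × 5.4% = 3758.4
  Plains: 9,600 × 52.8% = 5068.8
  Valley: 18,000 × 45.8% = 8244
  Coastal: 22,800 × 32.1% = 7318.8
Estimated total = 24,390 → 24,400.

24,400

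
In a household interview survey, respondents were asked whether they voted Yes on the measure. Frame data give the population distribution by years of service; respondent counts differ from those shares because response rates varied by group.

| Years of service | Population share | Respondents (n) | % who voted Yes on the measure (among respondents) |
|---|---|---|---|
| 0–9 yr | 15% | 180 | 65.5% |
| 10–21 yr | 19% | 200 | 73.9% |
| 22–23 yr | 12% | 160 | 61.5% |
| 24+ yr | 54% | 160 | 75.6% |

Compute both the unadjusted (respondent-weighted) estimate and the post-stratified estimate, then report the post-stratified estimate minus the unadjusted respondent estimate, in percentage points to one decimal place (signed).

Without adjustment, the pooled respondent share is:
  (180/700)×65.5 + (200/700)×73.9 + (160/700)×61.5 + (160/700)×75.6 = 69.2943%
Post-stratified estimate weights by population shares:
  0.15×65.5 + 0.19×73.9 + 0.12×61.5 + 0.54×75.6 = 72.07%
Difference = 72.07 − 69.2943 = 2.7757 pp.

+2.8 percentage points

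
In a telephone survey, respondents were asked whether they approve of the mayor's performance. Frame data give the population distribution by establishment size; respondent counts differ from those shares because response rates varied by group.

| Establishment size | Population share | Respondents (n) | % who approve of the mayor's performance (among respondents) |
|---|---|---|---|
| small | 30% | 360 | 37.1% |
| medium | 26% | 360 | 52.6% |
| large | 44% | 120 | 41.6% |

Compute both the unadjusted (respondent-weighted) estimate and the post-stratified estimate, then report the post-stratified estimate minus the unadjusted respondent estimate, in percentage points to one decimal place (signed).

-1.3 percentage points

Unadjusted (pooled respondent) estimate weights by respondent counts:
  (360/840)×37.1 + (360/840)×52.6 + (120/840)×41.6 = 44.3857%
Post-stratifying to population shares instead:
  0.3×37.1 + 0.26×52.6 + 0.44×41.6 = 43.11%
Difference = 43.11 − 44.3857 = -1.2757 pp.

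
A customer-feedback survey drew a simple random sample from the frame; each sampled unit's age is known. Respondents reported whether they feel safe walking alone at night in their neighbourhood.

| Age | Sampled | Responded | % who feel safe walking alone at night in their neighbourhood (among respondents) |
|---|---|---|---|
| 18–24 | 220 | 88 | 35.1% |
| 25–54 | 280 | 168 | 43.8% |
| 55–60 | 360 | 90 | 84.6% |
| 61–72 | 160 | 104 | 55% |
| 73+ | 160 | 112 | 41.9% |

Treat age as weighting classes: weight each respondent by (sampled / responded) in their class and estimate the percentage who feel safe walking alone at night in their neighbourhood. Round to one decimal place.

55.9%

Response rates by class: 18–24 88/220 = 40%, 25–54 168/280 = 60%, 55–60 90/360 = 25%, 61–72 104/160 = 65%, 73+ 112/160 = 70%.
Each respondent's weight = sampled/responded in their class; summing within a class gives n_sampled, so:
  18–24: 220 × 35.1 = 7722
  25–54: 280 × 43.8 = 12,264
  55–60: 360 × 84.6 = 30456
  61–72: 160 × 55 = 8800
  73+: 160 × 41.9 = 6704
Adjusted estimate = 65,946 / 1,180 = 55.8864 → 55.9%.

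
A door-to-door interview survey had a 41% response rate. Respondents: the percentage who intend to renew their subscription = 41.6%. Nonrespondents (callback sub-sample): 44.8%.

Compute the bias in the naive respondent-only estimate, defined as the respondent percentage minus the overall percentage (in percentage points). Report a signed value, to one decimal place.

Nonresponse fraction = 1 − 0.41 = 0.59.
Bias = (nonresponse fraction) × (respondent percentage − nonrespondent percentage)
     = 0.59 × (41.6 − 44.8) = 0.59 × -3.2 = -1.888.

-1.9 percentage points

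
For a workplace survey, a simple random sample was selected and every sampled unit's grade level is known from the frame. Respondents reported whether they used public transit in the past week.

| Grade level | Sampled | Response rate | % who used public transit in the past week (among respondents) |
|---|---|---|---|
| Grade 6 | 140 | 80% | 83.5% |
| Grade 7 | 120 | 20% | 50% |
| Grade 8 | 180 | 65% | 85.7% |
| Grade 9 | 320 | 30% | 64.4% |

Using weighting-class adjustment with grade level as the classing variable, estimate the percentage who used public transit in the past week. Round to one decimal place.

70.7%

Inverse-response-rate weighting restores each class to its sampled count, so class totals weight by n_sampled:
  Grade 6: 140 × 83.5 = 11,690
  Grade 7: 120 × 50 = 6000
  Grade 8: 180 × 85.7 = 15,426
  Grade 9: 320 × 64.4 = 20,608
Adjusted estimate = 53,724 / 760 = 70.6895 → 70.7%.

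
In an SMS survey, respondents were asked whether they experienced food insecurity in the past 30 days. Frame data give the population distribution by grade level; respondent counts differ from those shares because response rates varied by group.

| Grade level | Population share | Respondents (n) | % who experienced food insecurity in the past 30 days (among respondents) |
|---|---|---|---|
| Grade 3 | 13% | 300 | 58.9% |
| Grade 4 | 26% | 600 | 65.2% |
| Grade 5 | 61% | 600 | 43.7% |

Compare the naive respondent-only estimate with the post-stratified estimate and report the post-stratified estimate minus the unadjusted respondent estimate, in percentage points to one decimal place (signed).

-4.1 percentage points

Unadjusted (pooled respondent) estimate weights by respondent counts:
  (300/1500)×58.9 + (600/1500)×65.2 + (600/1500)×43.7 = 55.34%
Reweighting by population grade level shares:
  0.13×58.9 + 0.26×65.2 + 0.61×43.7 = 51.266%
Difference = 51.266 − 55.34 = -4.074 pp.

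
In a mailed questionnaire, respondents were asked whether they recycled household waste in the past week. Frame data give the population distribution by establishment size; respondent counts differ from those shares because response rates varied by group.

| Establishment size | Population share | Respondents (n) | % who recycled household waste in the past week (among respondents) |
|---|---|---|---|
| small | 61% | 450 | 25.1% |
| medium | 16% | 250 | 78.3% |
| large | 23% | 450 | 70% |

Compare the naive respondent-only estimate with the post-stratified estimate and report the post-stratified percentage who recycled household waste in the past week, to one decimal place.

43.9%

Without adjustment, the pooled respondent share is:
  (450/1150)×25.1 + (250/1150)×78.3 + (450/1150)×70 = 54.2348%
Reweighting by population establishment size shares:
  0.61×25.1 + 0.16×78.3 + 0.23×70 = 43.939%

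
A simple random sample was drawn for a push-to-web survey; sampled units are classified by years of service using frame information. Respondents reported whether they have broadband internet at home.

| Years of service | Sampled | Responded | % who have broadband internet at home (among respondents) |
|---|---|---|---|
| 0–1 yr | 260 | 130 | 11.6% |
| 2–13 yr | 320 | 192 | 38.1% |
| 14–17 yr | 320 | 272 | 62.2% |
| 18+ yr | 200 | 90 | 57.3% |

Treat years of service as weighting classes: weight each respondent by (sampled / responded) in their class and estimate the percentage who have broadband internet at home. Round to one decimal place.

Class response rates: 0–1 yr 130/260 = 50%, 2–13 yr 192/320 = 60%, 14–17 yr 272/320 = 85%, 18+ yr 90/200 = 45%.
Weighting each respondent by the inverse class response rate inflates each class back to its sampled size, so the class weight is n_sampled:
  0–1 yr: 260 × 11.6 = 3016
  2–13 yr: 320 × 38.1 = 12,192
  14–17 yr: 320 × 62.2 = 19,904
  18+ yr: 200 × 57.3 = 11,460
Adjusted estimate = 46,572 / 1,100 = 42.3382 → 42.3%.

42.3%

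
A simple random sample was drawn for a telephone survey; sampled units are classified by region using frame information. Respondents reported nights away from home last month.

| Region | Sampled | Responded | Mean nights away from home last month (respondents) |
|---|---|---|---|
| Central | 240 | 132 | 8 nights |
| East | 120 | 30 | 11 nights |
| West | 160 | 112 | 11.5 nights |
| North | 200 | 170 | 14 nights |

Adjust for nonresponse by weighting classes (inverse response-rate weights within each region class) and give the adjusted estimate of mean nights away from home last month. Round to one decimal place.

Response rates by class: Central 132/240 = 55%, East 30/120 = 25%, West 112/160 = 70%, North 170/200 = 85%.
Each respondent's weight = sampled/responded in their class; summing within a class gives n_sampled, so:
  Central: 240 × 8 = 1920
  East: 120 × 11 = 1320
  West: 160 × 11.5 = 1840
  North: 200 × 14 = 2800
Adjusted estimate = 7880 / 720 = 10.9444 → 10.9.

10.9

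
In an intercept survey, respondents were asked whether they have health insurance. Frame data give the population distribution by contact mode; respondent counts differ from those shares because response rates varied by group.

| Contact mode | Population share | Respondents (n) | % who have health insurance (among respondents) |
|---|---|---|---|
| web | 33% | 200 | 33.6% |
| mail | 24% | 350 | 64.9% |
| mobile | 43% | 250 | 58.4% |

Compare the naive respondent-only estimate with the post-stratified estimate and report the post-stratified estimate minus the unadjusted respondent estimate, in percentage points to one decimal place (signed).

Without adjustment, the pooled respondent share is:
  (200/800)×33.6 + (350/800)×64.9 + (250/800)×58.4 = 55.0438%
Reweighting by population contact mode shares:
  0.33×33.6 + 0.24×64.9 + 0.43×58.4 = 51.776%
Difference = 51.776 − 55.0438 = -3.2678 pp.

-3.3 percentage points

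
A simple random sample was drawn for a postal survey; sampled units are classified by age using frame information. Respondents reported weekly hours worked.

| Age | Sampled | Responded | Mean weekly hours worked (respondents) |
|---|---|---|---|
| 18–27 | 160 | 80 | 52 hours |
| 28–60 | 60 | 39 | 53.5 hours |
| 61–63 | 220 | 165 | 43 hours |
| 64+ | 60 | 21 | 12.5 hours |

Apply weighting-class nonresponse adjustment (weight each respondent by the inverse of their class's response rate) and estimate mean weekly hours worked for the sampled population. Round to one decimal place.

43.5

Class response rates: 18–27 80/160 = 50%, 28–60 39/60 = 65%, 61–63 165/220 = 75%, 64+ 21/60 = 35%.
With weight = n_sampled/n_responded per class, the weighted class total is n_sampled:
  18–27: 160 × 52 = 8320
  28–60: 60 × 53.5 = 3210
  61–63: 220 × 43 = 9460
  64+: 60 × 12.5 = 750
Adjusted estimate = 21,740 / 500 = 43.48 → 43.5.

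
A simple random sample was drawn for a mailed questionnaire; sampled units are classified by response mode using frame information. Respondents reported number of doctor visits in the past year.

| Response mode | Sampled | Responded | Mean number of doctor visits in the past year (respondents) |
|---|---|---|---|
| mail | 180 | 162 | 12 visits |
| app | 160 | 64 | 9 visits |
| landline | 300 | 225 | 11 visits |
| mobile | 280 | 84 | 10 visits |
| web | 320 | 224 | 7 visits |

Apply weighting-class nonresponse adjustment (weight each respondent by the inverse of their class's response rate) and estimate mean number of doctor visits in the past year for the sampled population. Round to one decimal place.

Response rates by class: mail 162/180 = 90%, app 64/160 = 40%, landline 225/300 = 75%, mobile 84/280 = 30%, web 224/320 = 70%.
Weighting each respondent by the inverse class response rate inflates each class back to its sampled size, so the class weight is n_sampled:
  mail: 180 × 12 = 2160
  app: 160 × 9 = 1440
  landline: 300 × 11 = 3300
  mobile: 280 × 10 = 2800
  web: 320 × 7 = 2240
Adjusted estimate = 11,940 / 1,240 = 9.62903 → 9.6.

9.6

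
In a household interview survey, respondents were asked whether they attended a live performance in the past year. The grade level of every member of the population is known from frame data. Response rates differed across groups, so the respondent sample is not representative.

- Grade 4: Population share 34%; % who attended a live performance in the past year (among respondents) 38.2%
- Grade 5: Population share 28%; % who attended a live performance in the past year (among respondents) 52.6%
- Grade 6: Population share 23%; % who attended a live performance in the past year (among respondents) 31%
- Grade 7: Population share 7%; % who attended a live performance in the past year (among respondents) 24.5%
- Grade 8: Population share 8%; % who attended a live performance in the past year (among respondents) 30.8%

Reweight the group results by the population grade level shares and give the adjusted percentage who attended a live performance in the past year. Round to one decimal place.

Weight each group's respondent value by its population share:
  Grade 4: 0.34 × 38.2 = 12.988
  Grade 5: 0.28 × 52.6 = 14.728
  Grade 6: 0.23 × 31 = 7.13
  Grade 7: 0.07 × 24.5 = 1.715
  Grade 8: 0.08 × 30.8 = 2.464
Post-stratified estimate = 39.025 → 39.0%.

39.0%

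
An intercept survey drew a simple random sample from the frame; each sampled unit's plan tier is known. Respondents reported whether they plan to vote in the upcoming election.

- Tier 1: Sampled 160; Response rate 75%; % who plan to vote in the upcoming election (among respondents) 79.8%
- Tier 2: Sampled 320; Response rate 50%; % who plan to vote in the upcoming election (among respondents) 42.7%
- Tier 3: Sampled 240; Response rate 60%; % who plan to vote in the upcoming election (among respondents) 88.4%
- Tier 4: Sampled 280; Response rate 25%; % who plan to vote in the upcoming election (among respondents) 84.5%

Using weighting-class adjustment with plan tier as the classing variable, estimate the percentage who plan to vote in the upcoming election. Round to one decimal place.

71.3%

With weight = n_sampled/n_responded per class, the weighted class total is n_sampled:
  Tier 1: 160 × 79.8 = 12,768
  Tier 2: 320 × 42.7 = 13,664
  Tier 3: 240 × 88.4 = 21,216
  Tier 4: 280 × 84.5 = 23,660
Adjusted estimate = 71,308 / 1,000 = 71.308 → 71.3%.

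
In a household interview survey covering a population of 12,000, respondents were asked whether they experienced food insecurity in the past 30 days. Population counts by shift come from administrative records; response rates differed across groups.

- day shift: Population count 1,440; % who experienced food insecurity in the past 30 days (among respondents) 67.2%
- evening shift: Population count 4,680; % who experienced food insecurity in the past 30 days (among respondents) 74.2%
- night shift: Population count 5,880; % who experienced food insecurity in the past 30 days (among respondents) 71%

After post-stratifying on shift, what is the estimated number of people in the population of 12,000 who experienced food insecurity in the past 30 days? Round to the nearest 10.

Estimated count per cell = population count × respondent percentage:
  day shift: 1,440 × 67.2% = 967.68
  evening shift: 4,680 × 74.2% = 3472.56
  night shift: 5,880 × 71% = 4174.8
Estimated total = 8615.04 → 8,620.

8,620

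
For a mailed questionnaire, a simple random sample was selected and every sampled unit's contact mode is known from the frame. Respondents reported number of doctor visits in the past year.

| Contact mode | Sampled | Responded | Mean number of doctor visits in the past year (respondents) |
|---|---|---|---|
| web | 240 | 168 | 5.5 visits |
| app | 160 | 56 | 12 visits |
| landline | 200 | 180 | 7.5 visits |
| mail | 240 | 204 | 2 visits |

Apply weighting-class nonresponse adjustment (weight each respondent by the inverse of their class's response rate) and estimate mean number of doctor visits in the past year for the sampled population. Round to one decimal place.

6.2

Class response rates: web 168/240 = 70%, app 56/160 = 35%, landline 180/200 = 90%, mail 204/240 = 85%.
With weight = n_sampled/n_responded per class, the weighted class total is n_sampled:
  web: 240 × 5.5 = 1320
  app: 160 × 12 = 1920
  landline: 200 × 7.5 = 1500
  mail: 240 × 2 = 480
Adjusted estimate = 5220 / 840 = 6.21429 → 6.2.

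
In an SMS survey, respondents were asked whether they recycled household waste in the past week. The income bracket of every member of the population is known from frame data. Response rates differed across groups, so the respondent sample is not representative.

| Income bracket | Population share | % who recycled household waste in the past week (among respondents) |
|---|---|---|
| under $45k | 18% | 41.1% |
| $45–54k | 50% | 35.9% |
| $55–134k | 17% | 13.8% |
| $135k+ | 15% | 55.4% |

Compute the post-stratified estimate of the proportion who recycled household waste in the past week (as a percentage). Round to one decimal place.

Weight each group's respondent value by its population share:
  under $45k: 0.18 × 41.1 = 7.398
  $45–54k: 0.5 × 35.9 = 17.95
  $55–134k: 0.17 × 13.8 = 2.346
  $135k+: 0.15 × 55.4 = 8.31
Post-stratified estimate = 36.004 → 36.0%.

36.0%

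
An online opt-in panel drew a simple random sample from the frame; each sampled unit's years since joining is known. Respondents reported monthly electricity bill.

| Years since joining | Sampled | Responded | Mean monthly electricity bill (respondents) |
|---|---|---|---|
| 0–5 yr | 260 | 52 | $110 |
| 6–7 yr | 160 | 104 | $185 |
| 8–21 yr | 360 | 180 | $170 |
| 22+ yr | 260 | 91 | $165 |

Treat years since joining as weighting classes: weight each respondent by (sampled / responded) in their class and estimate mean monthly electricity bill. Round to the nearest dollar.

Response rates by class: 0–5 yr 52/260 = 20%, 6–7 yr 104/160 = 65%, 8–21 yr 180/360 = 50%, 22+ yr 91/260 = 35%.
Weighting each respondent by the inverse class response rate inflates each class back to its sampled size, so the class weight is n_sampled:
  0–5 yr: 260 × 110 = 28,600
  6–7 yr: 160 × 185 = 29,600
  8–21 yr: 360 × 170 = 61,200
  22+ yr: 260 × 165 = 42,900
Adjusted estimate = 162,300 / 1,040 = 156.058 → $156.

$156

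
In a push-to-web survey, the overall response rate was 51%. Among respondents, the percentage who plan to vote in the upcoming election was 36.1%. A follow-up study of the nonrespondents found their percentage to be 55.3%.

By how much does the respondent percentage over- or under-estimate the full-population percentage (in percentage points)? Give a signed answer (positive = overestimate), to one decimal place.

Nonresponse fraction = 1 − 0.51 = 0.49.
Bias = (nonresponse fraction) × (respondent percentage − nonrespondent percentage)
     = 0.49 × (36.1 − 55.3) = 0.49 × -19.2 = -9.408.

-9.4 percentage points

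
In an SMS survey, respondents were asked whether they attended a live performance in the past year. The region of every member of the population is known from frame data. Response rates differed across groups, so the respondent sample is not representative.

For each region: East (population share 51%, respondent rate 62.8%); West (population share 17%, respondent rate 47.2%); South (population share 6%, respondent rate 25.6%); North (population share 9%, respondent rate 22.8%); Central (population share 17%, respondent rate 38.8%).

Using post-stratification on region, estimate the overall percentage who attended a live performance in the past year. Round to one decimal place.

Weight each group's respondent value by its population share:
  East: 0.51 × 62.8 = 32.028
  West: 0.17 × 47.2 = 8.024
  South: 0.06 × 25.6 = 1.536
  North: 0.09 × 22.8 = 2.052
  Central: 0.17 × 38.8 = 6.596
Post-stratified estimate = 50.236 → 50.2%.

50.2%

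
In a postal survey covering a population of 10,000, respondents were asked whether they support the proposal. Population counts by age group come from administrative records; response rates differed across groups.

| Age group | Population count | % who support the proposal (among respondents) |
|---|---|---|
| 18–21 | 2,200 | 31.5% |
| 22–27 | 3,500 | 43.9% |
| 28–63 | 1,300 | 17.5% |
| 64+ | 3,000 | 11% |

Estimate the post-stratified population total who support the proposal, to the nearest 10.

2,790

Apply each group's respondent rate to its population count:
  18–21: 2,200 × 31.5% = 693
  22–27: 3,500 × 43.9% = 1536.5
  28–63: 1,300 × 17.5% = 227.5
  64+: 3,000 × 11% = 330
Estimated total = 2787 → 2,790.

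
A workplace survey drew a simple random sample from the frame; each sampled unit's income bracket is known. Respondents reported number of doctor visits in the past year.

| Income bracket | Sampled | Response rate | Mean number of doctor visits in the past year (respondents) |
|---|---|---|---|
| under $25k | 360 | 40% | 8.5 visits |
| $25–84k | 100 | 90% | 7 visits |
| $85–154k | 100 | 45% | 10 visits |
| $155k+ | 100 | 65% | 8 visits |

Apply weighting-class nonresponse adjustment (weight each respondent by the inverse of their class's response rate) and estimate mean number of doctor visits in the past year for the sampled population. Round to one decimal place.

Inverse-response-rate weighting restores each class to its sampled count, so class totals weight by n_sampled:
  under $25k: 360 × 8.5 = 3060
  $25–84k: 100 × 7 = 700
  $85–154k: 100 × 10 = 1000
  $155k+: 100 × 8 = 800
Adjusted estimate = 5560 / 660 = 8.42424 → 8.4.

8.4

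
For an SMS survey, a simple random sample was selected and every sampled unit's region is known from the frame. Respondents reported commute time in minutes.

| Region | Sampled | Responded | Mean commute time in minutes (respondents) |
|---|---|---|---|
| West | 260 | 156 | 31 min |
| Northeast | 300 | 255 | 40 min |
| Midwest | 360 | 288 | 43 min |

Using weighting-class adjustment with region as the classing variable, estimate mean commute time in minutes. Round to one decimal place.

Class response rates: West 156/260 = 60%, Northeast 255/300 = 85%, Midwest 288/360 = 80%.
Each respondent's weight = sampled/responded in their class; summing within a class gives n_sampled, so:
  West: 260 × 31 = 8060
  Northeast: 300 × 40 = 12,000
  Midwest: 360 × 43 = 15,480
Adjusted estimate = 35,540 / 920 = 38.6304 → 38.6.

38.6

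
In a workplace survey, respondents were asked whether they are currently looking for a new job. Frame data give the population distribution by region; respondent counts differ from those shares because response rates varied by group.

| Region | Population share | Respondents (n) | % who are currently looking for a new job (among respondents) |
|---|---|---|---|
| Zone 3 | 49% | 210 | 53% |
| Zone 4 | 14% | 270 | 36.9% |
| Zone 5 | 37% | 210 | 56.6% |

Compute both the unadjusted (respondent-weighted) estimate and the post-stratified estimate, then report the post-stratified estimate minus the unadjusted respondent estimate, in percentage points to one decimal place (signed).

+4.3 percentage points

Unadjusted (pooled respondent) estimate weights by respondent counts:
  (210/690)×53 + (270/690)×36.9 + (210/690)×56.6 = 47.7957%
Reweighting by population region shares:
  0.49×53 + 0.14×36.9 + 0.37×56.6 = 52.078%
Difference = 52.078 − 47.7957 = 4.2823 pp.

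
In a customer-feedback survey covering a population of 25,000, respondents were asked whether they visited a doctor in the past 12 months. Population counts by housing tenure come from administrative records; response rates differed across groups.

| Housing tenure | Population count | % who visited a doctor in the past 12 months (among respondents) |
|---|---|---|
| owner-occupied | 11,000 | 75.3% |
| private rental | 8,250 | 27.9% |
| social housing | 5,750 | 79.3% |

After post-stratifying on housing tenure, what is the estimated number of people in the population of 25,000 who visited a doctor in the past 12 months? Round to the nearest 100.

Estimated count per cell = population count × respondent percentage:
  owner-occupied: 11,000 × 75.3% = 8283
  private rental: 8,250 × 27.9% = 2301.75
  social housing: 5,750 × 79.3% = 4559.75
Estimated total = 15144.5 → 15,100.

15,100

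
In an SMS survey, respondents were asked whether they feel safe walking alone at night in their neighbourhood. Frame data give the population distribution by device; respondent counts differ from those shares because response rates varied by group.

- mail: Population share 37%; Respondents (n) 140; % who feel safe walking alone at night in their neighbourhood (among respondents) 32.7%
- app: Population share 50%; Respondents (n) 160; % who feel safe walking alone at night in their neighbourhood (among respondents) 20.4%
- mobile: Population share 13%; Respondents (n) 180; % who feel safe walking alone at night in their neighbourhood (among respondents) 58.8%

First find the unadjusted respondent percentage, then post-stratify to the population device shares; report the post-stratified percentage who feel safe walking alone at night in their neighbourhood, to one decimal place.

Unadjusted (pooled respondent) estimate weights by respondent counts:
  (140/480)×32.7 + (160/480)×20.4 + (180/480)×58.8 = 38.3875%
Post-stratified estimate weights by population shares:
  0.37×32.7 + 0.5×20.4 + 0.13×58.8 = 29.943%

29.9%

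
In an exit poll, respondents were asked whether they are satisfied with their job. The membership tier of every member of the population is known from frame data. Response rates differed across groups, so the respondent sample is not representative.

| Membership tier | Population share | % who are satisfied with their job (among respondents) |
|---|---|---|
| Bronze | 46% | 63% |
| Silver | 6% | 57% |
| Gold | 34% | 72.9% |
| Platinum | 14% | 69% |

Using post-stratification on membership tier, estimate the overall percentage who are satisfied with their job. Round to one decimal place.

Each cell contributes population-share × respondent value:
  Bronze: 0.46 × 63 = 28.98
  Silver: 0.06 × 57 = 3.42
  Gold: 0.34 × 72.9 = 24.786
  Platinum: 0.14 × 69 = 9.66
Post-stratified estimate = 66.846 → 66.8%.

66.8%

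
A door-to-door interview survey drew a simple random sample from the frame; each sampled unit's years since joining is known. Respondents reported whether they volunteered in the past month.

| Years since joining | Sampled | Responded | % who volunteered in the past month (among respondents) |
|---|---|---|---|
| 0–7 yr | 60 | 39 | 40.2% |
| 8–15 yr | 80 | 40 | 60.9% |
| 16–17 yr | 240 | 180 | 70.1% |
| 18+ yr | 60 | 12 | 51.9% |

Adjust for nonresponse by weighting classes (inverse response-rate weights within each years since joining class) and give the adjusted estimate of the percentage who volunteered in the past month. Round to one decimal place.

Response rates by class: 0–7 yr 39/60 = 65%, 8–15 yr 40/80 = 50%, 16–17 yr 180/240 = 75%, 18+ yr 12/60 = 20%.
With weight = n_sampled/n_responded per class, the weighted class total is n_sampled:
  0–7 yr: 60 × 40.2 = 2412
  8–15 yr: 80 × 60.9 = 4872
  16–17 yr: 240 × 70.1 = 16,824
  18+ yr: 60 × 51.9 = 3114
Adjusted estimate = 27,222 / 440 = 61.8682 → 61.9%.

61.9%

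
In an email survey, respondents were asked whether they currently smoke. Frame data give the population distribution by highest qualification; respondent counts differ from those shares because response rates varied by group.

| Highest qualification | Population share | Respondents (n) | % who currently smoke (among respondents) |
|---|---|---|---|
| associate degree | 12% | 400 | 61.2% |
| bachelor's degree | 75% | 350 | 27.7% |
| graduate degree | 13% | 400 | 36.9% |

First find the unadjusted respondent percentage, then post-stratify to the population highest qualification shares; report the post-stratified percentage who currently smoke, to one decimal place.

Naive respondent-only estimate (weights = respondent counts):
  (400/1150)×61.2 + (350/1150)×27.7 + (400/1150)×36.9 = 42.5522%
Post-stratified estimate weights by population shares:
  0.12×61.2 + 0.75×27.7 + 0.13×36.9 = 32.916%

32.9%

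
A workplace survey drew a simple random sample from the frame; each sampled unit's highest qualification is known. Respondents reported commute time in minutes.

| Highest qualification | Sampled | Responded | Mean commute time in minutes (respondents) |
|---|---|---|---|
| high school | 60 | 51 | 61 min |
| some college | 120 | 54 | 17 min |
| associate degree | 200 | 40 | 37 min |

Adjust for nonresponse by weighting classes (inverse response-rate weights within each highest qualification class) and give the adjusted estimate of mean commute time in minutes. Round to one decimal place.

34.5

Class response rates: high school 51/60 = 85%, some college 54/120 = 45%, associate degree 40/200 = 20%.
Weighting each respondent by the inverse class response rate inflates each class back to its sampled size, so the class weight is n_sampled:
  high school: 60 × 61 = 3660
  some college: 120 × 17 = 2040
  associate degree: 200 × 37 = 7400
Adjusted estimate = 13,100 / 380 = 34.4737 → 34.5.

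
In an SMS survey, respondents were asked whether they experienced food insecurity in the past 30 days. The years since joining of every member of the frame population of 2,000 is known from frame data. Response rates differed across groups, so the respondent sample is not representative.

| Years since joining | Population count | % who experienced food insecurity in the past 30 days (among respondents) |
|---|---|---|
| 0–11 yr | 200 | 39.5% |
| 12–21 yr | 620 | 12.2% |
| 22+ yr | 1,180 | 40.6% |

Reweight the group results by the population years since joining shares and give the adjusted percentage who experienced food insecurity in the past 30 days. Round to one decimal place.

31.7%

Post-stratification weights by population share, not respondent share:
  0–11 yr: (200/2,000) × 39.5 = 3.95
  12–21 yr: (620/2,000) × 12.2 = 3.782
  22+ yr: (1,180/2,000) × 40.6 = 23.954
Post-stratified estimate = 31.686 → 31.7%.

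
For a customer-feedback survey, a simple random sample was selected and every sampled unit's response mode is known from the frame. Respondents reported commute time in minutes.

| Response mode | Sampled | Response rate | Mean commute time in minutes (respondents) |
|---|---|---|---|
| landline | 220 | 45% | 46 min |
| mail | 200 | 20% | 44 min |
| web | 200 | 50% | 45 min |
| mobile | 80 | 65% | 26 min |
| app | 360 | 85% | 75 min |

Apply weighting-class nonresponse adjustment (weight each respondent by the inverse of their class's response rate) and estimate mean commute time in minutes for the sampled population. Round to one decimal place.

Each respondent's weight = sampled/responded in their class; summing within a class gives n_sampled, so:
  landline: 220 × 46 = 10,120
  mail: 200 × 44 = 8800
  web: 200 × 45 = 9000
  mobile: 80 × 26 = 2080
  app: 360 × 75 = 27,000
Adjusted estimate = 57,000 / 1,060 = 53.7736 → 53.8.

53.8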